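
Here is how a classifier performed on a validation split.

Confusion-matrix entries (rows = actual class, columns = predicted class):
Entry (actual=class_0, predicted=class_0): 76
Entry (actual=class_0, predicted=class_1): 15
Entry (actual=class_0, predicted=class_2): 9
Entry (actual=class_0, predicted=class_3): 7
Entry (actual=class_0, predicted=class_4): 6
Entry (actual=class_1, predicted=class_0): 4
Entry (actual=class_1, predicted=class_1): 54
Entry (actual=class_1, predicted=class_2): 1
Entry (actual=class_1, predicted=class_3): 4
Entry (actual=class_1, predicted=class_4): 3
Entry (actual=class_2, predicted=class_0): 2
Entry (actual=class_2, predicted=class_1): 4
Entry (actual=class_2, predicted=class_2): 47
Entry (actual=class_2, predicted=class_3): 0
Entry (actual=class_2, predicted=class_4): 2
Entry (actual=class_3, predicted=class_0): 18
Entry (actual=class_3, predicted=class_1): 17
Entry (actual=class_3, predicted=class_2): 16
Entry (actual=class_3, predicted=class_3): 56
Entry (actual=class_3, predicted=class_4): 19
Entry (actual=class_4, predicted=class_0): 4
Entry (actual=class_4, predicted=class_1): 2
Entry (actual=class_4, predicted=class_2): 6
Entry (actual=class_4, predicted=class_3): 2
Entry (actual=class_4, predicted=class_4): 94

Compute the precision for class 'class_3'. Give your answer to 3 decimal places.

0.812

Take TP from the diagonal, FP from the rest of the 'class_3' prediction marginal, FN from the rest of the 'class_3' actual marginal.
precision = TP/(TP+FP).
class_3: TP=56, FP=7+4+0+2=13 → 56/69 = 0.8116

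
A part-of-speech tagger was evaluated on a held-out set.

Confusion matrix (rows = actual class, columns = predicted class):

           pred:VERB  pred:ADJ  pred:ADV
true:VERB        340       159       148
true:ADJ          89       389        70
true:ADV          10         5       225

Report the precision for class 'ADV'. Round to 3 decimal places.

precision = TP/(TP+FP).
ADV: TP=225, FP=148+70=218 → 225/443 = 0.5079

0.508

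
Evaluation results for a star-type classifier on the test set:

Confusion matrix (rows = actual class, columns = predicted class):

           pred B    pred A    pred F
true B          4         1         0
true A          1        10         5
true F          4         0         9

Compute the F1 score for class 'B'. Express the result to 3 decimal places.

0.571

F1 score = 2·TP/(2·TP+FP+FN).
B: TP=4, FP=1+4=5, FN=1+0=1 → 8/14 = 0.5714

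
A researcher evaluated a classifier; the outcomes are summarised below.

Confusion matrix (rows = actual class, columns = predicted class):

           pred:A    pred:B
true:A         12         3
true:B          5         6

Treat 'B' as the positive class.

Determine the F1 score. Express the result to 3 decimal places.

Precision = TP/(TP+FP) = 6/9 = 0.6667
Recall = TP/(TP+FN) = 6/11 = 0.5455
F1 = 2·TP/(2·TP+FP+FN) = 12/20 = 0.600

0.600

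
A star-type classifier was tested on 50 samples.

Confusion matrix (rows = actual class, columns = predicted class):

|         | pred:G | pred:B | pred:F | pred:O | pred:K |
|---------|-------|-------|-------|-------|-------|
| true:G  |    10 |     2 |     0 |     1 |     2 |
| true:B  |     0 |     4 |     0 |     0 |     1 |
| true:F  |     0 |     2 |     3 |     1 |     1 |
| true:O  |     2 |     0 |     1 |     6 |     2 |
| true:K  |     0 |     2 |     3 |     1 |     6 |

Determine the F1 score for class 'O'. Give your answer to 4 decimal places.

0.6000

Take TP from the diagonal, FP from the rest of the 'O' prediction marginal, FN from the rest of the 'O' actual marginal.
F1 score = 2·TP/(2·TP+FP+FN).
O: TP=6, FP=1+0+1+1=3, FN=2+0+1+2=5 → 12/20 = 0.60000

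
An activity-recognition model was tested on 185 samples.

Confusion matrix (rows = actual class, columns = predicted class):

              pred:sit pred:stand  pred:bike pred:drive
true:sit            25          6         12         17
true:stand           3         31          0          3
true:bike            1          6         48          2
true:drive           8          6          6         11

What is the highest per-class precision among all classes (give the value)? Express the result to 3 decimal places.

0.727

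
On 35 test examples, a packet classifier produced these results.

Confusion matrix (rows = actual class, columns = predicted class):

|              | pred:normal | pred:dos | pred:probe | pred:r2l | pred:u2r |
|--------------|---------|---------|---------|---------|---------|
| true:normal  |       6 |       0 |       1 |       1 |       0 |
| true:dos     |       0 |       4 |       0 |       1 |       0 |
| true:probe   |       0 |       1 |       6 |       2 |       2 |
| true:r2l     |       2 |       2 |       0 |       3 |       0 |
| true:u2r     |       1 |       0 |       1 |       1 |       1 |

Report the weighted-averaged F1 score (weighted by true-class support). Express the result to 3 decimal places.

0.568

Per-class F1 score (2·TP/(2·TP+FP+FN)):
  normal: TP=6, FP=0+0+2+1=3, FN=0+1+1+0=2 → 12/17 = 0.7059
  dos: TP=4, FP=0+1+2+0=3, FN=0+0+1+0=1 → 8/12 = 0.6667
  probe: TP=6, FP=1+0+0+1=2, FN=0+1+2+2=5 → 12/19 = 0.6316
  r2l: TP=3, FP=1+1+2+1=5, FN=2+2+0+0=4 → 6/15 = 0.4000
  u2r: TP=1, FP=0+0+2+0=2, FN=1+0+1+1=3 → 2/7 = 0.2857
Weighted-F1 score = Σ (supportᵢ/N)·F1 scoreᵢ with N=35: (8/35)·0.7059 + (5/35)·0.6667 + (11/35)·0.6316 + (7/35)·0.4000 + (4/35)·0.2857 = 0.568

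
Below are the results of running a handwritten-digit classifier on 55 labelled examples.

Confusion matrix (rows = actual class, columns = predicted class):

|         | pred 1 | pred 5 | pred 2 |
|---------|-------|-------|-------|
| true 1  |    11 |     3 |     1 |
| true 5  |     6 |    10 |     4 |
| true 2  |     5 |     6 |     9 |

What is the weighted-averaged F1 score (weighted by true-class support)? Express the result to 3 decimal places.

Per-class F1 score (2·TP/(2·TP+FP+FN)):
  1: TP=11, FP=6+5=11, FN=3+1=4 → 22/37 = 0.5946
  5: TP=10, FP=3+6=9, FN=6+4=10 → 20/39 = 0.5128
  2: TP=9, FP=1+4=5, FN=5+6=11 → 18/34 = 0.5294
Weighted-F1 score = Σ (supportᵢ/N)·F1 scoreᵢ with N=55: (15/55)·0.5946 + (20/55)·0.5128 + (20/55)·0.5294 = 0.541

0.541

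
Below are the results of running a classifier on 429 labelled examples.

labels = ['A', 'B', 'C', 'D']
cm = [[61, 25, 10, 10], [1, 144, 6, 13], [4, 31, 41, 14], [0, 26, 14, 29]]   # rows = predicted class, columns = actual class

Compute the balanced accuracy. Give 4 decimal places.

Balanced accuracy = mean of per-class recall.
  A: recall = 61/66 = 0.92424
  B: recall = 144/226 = 0.63717
  C: recall = 41/71 = 0.57746
  D: recall = 29/66 = 0.43939
Mean = (0.92424 + 0.63717 + 0.57746 + 0.43939) / 4 = 0.6446

0.6446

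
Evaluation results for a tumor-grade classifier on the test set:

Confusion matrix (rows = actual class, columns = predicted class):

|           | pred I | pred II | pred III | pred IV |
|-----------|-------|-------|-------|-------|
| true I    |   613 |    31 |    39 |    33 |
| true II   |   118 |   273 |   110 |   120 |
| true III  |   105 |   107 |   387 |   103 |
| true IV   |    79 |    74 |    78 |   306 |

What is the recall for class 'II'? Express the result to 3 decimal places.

Treat 'II' as positive and all other classes as negative.
recall = TP/(TP+FN).
II: TP=273, FN=118+110+120=348 → 273/621 = 0.4396

0.440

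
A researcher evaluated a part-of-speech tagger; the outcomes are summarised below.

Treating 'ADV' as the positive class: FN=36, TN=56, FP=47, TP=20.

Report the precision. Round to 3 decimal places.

Precision = TP/(TP+FP) = 20/(20+47) = 20/67 = 0.299

0.299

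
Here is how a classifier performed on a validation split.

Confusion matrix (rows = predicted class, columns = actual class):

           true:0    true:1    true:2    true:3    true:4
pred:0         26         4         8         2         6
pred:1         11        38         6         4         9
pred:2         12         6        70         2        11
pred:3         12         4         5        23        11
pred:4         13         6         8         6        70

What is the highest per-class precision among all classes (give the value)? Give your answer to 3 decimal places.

Per-class precision (TP/(TP+FP)):
  0: TP=26, FP=4+8+2+6=20 → 26/46 = 0.5652
  1: TP=38, FP=11+6+4+9=30 → 38/68 = 0.5588
  2: TP=70, FP=12+6+2+11=31 → 70/101 = 0.6931
  3: TP=23, FP=12+4+5+11=32 → 23/55 = 0.4182
  4: TP=70, FP=13+6+8+6=33 → 70/103 = 0.6796
Highest is class '2' with precision = 0.693.

0.693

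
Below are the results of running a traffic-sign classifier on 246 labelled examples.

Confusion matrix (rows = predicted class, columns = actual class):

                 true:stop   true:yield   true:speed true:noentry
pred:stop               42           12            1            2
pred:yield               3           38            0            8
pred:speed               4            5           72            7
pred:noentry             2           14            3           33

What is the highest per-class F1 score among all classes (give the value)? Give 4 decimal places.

Per-class F1 score (2·TP/(2·TP+FP+FN)):
  stop: TP=42, FP=12+1+2=15, FN=3+4+2=9 → 84/108 = 0.77778
  yield: TP=38, FP=3+0+8=11, FN=12+5+14=31 → 76/118 = 0.64407
  speed: TP=72, FP=4+5+7=16, FN=1+0+3=4 → 144/164 = 0.87805
  noentry: TP=33, FP=2+14+3=19, FN=2+8+7=17 → 66/102 = 0.64706
Highest is class 'speed' with F1 score = 0.8780.

0.8780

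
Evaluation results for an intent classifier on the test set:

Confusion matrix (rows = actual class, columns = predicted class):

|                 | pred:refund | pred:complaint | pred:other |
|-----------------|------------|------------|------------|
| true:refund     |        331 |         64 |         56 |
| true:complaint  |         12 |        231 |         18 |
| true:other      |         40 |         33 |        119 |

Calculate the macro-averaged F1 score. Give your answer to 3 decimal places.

0.732

Per-class F1 score (2·TP/(2·TP+FP+FN)):
  refund: TP=331, FP=12+40=52, FN=64+56=120 → 662/834 = 0.7938
  complaint: TP=231, FP=64+33=97, FN=12+18=30 → 462/589 = 0.7844
  other: TP=119, FP=56+18=74, FN=40+33=73 → 238/385 = 0.6182
Macro-F1 score = mean = (0.7938 + 0.7844 + 0.6182) / 3 = 0.732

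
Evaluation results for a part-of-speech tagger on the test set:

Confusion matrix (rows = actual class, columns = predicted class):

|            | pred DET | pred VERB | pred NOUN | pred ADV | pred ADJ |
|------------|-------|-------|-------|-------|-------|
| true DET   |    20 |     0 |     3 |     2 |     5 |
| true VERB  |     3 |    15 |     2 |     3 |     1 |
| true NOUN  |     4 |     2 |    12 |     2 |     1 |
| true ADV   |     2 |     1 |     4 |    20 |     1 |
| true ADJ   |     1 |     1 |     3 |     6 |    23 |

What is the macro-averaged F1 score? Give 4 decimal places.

0.6522

Per-class F1 score (2·TP/(2·TP+FP+FN)):
  DET: TP=20, FP=3+4+2+1=10, FN=0+3+2+5=10 → 40/60 = 0.66667
  VERB: TP=15, FP=0+2+1+1=4, FN=3+2+3+1=9 → 30/43 = 0.69767
  NOUN: TP=12, FP=3+2+4+3=12, FN=4+2+2+1=9 → 24/45 = 0.53333
  ADV: TP=20, FP=2+3+2+6=13, FN=2+1+4+1=8 → 40/61 = 0.65574
  ADJ: TP=23, FP=5+1+1+1=8, FN=1+1+3+6=11 → 46/65 = 0.70769
Macro-F1 score = mean = (0.66667 + 0.69767 + 0.53333 + 0.65574 + 0.70769) / 5 = 0.6522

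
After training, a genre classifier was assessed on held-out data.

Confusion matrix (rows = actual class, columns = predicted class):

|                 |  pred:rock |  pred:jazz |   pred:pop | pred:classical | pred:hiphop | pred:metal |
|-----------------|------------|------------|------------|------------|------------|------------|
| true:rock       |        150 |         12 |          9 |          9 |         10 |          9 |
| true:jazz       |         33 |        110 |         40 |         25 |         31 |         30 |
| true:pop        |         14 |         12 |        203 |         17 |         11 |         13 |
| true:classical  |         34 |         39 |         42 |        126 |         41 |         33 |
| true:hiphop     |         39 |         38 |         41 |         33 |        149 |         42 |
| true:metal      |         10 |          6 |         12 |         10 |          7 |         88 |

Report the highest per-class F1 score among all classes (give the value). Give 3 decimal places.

Per-class F1 score (2·TP/(2·TP+FP+FN)):
  rock: TP=150, FP=33+14+34+39+10=130, FN=12+9+9+10+9=49 → 300/479 = 0.6263
  jazz: TP=110, FP=12+12+39+38+6=107, FN=33+40+25+31+30=159 → 220/486 = 0.4527
  pop: TP=203, FP=9+40+42+41+12=144, FN=14+12+17+11+13=67 → 406/617 = 0.6580
  classical: TP=126, FP=9+25+17+33+10=94, FN=34+39+42+41+33=189 → 252/535 = 0.4710
  hiphop: TP=149, FP=10+31+11+41+7=100, FN=39+38+41+33+42=193 → 298/591 = 0.5042
  metal: TP=88, FP=9+30+13+33+42=127, FN=10+6+12+10+7=45 → 176/348 = 0.5057
Highest is class 'pop' with F1 score = 0.658.

0.658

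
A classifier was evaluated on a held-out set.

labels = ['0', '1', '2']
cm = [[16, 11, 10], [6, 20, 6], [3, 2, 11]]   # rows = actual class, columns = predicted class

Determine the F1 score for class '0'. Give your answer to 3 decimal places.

0.516

Take TP from the diagonal, FP from the rest of the '0' prediction marginal, FN from the rest of the '0' actual marginal.
F1 score = 2·TP/(2·TP+FP+FN).
0: TP=16, FP=6+3=9, FN=11+10=21 → 32/62 = 0.5161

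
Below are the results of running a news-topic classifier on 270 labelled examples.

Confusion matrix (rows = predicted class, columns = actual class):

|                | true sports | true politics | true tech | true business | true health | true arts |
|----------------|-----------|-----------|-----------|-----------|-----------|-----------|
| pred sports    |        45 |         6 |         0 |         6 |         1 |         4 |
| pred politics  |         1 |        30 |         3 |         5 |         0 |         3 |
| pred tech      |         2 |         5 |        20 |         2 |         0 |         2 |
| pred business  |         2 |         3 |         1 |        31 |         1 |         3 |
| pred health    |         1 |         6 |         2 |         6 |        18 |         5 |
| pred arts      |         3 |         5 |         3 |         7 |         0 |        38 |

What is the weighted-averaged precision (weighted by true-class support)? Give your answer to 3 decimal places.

0.693

Per-class precision (TP/(TP+FP)):
  sports: TP=45, FP=6+0+6+1+4=17 → 45/62 = 0.7258
  politics: TP=30, FP=1+3+5+0+3=12 → 30/42 = 0.7143
  tech: TP=20, FP=2+5+2+0+2=11 → 20/31 = 0.6452
  business: TP=31, FP=2+3+1+1+3=10 → 31/41 = 0.7561
  health: TP=18, FP=1+6+2+6+5=20 → 18/38 = 0.4737
  arts: TP=38, FP=3+5+3+7+0=18 → 38/56 = 0.6786
Weighted-precision = Σ (supportᵢ/N)·precisionᵢ with N=270: (54/270)·0.7258 + (55/270)·0.7143 + (29/270)·0.6452 + (57/270)·0.7561 + (20/270)·0.4737 + (55/270)·0.6786 = 0.693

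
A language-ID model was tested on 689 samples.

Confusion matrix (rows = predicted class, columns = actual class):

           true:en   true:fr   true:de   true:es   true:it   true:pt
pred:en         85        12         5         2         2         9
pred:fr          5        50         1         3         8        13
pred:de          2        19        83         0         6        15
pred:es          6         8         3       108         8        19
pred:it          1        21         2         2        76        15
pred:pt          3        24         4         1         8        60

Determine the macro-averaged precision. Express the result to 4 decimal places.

0.6647

Per-class precision (TP/(TP+FP)):
  en: TP=85, FP=12+5+2+2+9=30 → 85/115 = 0.73913
  fr: TP=50, FP=5+1+3+8+13=30 → 50/80 = 0.62500
  de: TP=83, FP=2+19+0+6+15=42 → 83/125 = 0.66400
  es: TP=108, FP=6+8+3+8+19=44 → 108/152 = 0.71053
  it: TP=76, FP=1+21+2+2+15=41 → 76/117 = 0.64957
  pt: TP=60, FP=3+24+4+1+8=40 → 60/100 = 0.60000
Macro-precision = mean = (0.73913 + 0.62500 + 0.66400 + 0.71053 + 0.64957 + 0.60000) / 6 = 0.6647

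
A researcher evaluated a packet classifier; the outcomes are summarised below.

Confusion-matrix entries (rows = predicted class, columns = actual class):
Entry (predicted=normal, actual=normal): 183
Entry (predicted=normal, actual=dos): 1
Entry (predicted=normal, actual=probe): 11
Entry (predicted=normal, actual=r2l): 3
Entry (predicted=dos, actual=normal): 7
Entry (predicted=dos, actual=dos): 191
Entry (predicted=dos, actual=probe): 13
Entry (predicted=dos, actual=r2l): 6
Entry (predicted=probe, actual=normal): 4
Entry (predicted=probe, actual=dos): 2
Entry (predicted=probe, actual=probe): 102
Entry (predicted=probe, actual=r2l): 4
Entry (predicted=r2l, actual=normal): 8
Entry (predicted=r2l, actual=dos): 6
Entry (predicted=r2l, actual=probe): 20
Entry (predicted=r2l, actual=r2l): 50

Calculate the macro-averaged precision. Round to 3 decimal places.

0.828

Per-class precision (TP/(TP+FP)):
  normal: TP=183, FP=1+11+3=15 → 183/198 = 0.9242
  dos: TP=191, FP=7+13+6=26 → 191/217 = 0.8802
  probe: TP=102, FP=4+2+4=10 → 102/112 = 0.9107
  r2l: TP=50, FP=8+6+20=34 → 50/84 = 0.5952
Macro-precision = mean = (0.9242 + 0.8802 + 0.9107 + 0.5952) / 4 = 0.828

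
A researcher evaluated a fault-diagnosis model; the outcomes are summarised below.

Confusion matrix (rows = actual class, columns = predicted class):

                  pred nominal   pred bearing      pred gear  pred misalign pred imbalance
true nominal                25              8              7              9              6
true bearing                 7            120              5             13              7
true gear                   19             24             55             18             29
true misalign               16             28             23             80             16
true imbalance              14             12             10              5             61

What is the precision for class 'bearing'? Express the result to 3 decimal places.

0.625

Take TP from the diagonal, FP from the rest of the 'bearing' prediction marginal, FN from the rest of the 'bearing' actual marginal.
precision = TP/(TP+FP).
bearing: TP=120, FP=8+24+28+12=72 → 120/192 = 0.6250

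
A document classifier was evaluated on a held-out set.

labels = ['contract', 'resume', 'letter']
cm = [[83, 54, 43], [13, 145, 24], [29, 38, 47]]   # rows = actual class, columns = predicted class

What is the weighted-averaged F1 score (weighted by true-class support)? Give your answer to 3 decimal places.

0.569

Per-class F1 score (2·TP/(2·TP+FP+FN)):
  contract: TP=83, FP=13+29=42, FN=54+43=97 → 166/305 = 0.5443
  resume: TP=145, FP=54+38=92, FN=13+24=37 → 290/419 = 0.6921
  letter: TP=47, FP=43+24=67, FN=29+38=67 → 94/228 = 0.4123
Weighted-F1 score = Σ (supportᵢ/N)·F1 scoreᵢ with N=476: (180/476)·0.5443 + (182/476)·0.6921 + (114/476)·0.4123 = 0.569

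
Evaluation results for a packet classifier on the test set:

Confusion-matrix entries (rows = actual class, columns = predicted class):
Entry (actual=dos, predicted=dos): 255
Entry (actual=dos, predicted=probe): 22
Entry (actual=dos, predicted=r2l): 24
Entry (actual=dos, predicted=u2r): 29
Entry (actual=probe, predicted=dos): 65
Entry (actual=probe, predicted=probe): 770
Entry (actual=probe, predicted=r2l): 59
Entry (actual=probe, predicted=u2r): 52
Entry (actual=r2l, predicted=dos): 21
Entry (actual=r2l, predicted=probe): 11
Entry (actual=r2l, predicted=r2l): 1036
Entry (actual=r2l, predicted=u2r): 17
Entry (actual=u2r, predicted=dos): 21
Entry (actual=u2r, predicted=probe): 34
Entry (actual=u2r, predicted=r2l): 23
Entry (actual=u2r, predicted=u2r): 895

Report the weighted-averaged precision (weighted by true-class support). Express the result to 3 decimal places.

0.889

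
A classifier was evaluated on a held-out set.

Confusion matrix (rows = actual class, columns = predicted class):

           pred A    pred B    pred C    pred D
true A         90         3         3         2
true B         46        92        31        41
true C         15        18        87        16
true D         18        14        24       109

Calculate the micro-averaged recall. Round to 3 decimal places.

Micro-averaging pools counts across classes: ΣTP=378, ΣFP=231, ΣFN=231.
Micro-recall = TP/(TP+FN) on pooled counts = 0.621 (equals overall accuracy in single-label multiclass).

0.621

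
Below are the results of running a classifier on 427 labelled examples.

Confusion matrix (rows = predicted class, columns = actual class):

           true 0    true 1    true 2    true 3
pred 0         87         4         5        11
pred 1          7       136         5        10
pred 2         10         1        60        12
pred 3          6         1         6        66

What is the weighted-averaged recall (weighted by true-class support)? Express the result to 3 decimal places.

0.817

Per-class recall (TP/(TP+FN)):
  0: TP=87, FN=7+10+6=23 → 87/110 = 0.7909
  1: TP=136, FN=4+1+1=6 → 136/142 = 0.9577
  2: TP=60, FN=5+5+6=16 → 60/76 = 0.7895
  3: TP=66, FN=11+10+12=33 → 66/99 = 0.6667
Weighted-recall = Σ (supportᵢ/N)·recallᵢ with N=427: (110/427)·0.7909 + (142/427)·0.9577 + (76/427)·0.7895 + (99/427)·0.6667 = 0.817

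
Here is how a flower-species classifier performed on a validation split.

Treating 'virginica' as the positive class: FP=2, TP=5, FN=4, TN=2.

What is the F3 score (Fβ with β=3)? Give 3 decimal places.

0.568

Fβ = (1+β²)·TP / ((1+β²)·TP + β²·FN + FP), with β²=9
= 10·5 / (10·5 + 9·4 + 2) = 0.568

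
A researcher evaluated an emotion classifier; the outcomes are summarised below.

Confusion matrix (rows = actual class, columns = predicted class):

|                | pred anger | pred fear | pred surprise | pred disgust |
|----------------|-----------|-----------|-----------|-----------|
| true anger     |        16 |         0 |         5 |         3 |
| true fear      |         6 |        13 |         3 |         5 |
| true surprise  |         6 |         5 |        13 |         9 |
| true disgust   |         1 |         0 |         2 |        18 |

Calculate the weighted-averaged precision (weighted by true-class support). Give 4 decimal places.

0.5923

Per-class precision (TP/(TP+FP)):
  anger: TP=16, FP=6+6+1=13 → 16/29 = 0.55172
  fear: TP=13, FP=0+5+0=5 → 13/18 = 0.72222
  surprise: TP=13, FP=5+3+2=10 → 13/23 = 0.56522
  disgust: TP=18, FP=3+5+9=17 → 18/35 = 0.51429
Weighted-precision = Σ (supportᵢ/N)·precisionᵢ with N=105: (24/105)·0.55172 + (27/105)·0.72222 + (33/105)·0.56522 + (21/105)·0.51429 = 0.5923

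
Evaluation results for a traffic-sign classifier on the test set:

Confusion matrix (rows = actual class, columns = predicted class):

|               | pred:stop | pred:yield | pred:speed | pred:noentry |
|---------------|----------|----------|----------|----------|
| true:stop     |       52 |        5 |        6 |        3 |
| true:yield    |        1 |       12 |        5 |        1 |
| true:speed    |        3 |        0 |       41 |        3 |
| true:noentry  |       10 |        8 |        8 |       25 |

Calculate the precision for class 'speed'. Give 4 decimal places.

0.6833

Treat 'speed' as positive and all other classes as negative.
precision = TP/(TP+FP).
speed: TP=41, FP=6+5+8=19 → 41/60 = 0.68333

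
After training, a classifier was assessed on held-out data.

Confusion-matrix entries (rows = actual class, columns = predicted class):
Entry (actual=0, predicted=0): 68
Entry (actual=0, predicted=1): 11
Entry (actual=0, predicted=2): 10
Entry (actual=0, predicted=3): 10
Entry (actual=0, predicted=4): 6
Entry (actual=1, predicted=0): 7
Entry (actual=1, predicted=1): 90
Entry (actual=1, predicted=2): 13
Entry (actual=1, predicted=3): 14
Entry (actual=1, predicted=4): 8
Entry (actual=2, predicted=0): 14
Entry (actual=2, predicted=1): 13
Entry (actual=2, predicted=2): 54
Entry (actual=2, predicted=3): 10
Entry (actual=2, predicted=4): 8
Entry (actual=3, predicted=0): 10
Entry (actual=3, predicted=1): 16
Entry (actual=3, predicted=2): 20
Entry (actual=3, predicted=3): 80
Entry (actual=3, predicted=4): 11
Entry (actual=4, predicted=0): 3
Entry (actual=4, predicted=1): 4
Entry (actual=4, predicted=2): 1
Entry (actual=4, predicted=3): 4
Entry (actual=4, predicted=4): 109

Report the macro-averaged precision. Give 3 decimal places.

Per-class precision (TP/(TP+FP)):
  0: TP=68, FP=7+14+10+3=34 → 68/102 = 0.6667
  1: TP=90, FP=11+13+16+4=44 → 90/134 = 0.6716
  2: TP=54, FP=10+13+20+1=44 → 54/98 = 0.5510
  3: TP=80, FP=10+14+10+4=38 → 80/118 = 0.6780
  4: TP=109, FP=6+8+8+11=33 → 109/142 = 0.7676
Macro-precision = mean = (0.6667 + 0.6716 + 0.5510 + 0.6780 + 0.7676) / 5 = 0.667

0.667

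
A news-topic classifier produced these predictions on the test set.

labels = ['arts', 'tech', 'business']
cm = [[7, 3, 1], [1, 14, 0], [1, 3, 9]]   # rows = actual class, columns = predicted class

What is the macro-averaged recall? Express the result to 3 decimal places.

Per-class recall (TP/(TP+FN)):
  arts: TP=7, FN=3+1=4 → 7/11 = 0.6364
  tech: TP=14, FN=1+0=1 → 14/15 = 0.9333
  business: TP=9, FN=1+3=4 → 9/13 = 0.6923
Macro-recall = mean = (0.6364 + 0.9333 + 0.6923) / 3 = 0.754

0.754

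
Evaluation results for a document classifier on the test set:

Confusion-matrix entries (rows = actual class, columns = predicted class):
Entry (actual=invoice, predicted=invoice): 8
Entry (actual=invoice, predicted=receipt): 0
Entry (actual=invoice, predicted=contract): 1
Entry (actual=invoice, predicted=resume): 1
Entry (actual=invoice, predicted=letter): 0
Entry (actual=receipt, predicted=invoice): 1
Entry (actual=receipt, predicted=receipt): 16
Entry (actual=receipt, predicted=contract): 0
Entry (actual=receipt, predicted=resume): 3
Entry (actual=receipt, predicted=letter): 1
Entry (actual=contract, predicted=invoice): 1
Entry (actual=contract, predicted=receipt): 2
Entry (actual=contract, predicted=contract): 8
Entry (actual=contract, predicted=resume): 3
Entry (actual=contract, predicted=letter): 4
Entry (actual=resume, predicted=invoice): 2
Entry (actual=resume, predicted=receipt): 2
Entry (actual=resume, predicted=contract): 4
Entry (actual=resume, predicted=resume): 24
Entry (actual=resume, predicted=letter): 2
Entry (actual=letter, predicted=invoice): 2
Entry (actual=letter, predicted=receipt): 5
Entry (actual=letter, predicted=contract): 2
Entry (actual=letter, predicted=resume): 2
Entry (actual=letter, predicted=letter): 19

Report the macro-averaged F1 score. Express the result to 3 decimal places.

Per-class F1 score (2·TP/(2·TP+FP+FN)):
  invoice: TP=8, FP=1+1+2+2=6, FN=0+1+1+0=2 → 16/24 = 0.6667
  receipt: TP=16, FP=0+2+2+5=9, FN=1+0+3+1=5 → 32/46 = 0.6957
  contract: TP=8, FP=1+0+4+2=7, FN=1+2+3+4=10 → 16/33 = 0.4848
  resume: TP=24, FP=1+3+3+2=9, FN=2+2+4+2=10 → 48/67 = 0.7164
  letter: TP=19, FP=0+1+4+2=7, FN=2+5+2+2=11 → 38/56 = 0.6786
Macro-F1 score = mean = (0.6667 + 0.6957 + 0.4848 + 0.7164 + 0.6786) / 5 = 0.648

0.648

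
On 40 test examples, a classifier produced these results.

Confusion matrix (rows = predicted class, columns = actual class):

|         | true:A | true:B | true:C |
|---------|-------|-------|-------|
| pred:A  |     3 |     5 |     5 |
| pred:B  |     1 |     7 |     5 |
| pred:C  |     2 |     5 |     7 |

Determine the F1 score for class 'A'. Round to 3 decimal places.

Take TP from the diagonal, FP from the rest of the 'A' prediction marginal, FN from the rest of the 'A' actual marginal.
F1 score = 2·TP/(2·TP+FP+FN).
A: TP=3, FP=5+5=10, FN=1+2=3 → 6/19 = 0.3158

0.316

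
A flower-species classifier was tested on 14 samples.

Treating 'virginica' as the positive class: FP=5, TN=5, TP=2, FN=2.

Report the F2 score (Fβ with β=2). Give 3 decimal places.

Fβ = (1+β²)·TP / ((1+β²)·TP + β²·FN + FP), with β²=4
= 5·2 / (5·2 + 4·2 + 5) = 0.435

0.435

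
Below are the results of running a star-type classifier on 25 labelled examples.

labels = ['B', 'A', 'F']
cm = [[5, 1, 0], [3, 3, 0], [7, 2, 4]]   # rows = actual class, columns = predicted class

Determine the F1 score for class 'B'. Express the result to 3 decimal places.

0.476

Take TP from the diagonal, FP from the rest of the 'B' prediction marginal, FN from the rest of the 'B' actual marginal.
F1 score = 2·TP/(2·TP+FP+FN).
B: TP=5, FP=3+7=10, FN=1+0=1 → 10/21 = 0.4762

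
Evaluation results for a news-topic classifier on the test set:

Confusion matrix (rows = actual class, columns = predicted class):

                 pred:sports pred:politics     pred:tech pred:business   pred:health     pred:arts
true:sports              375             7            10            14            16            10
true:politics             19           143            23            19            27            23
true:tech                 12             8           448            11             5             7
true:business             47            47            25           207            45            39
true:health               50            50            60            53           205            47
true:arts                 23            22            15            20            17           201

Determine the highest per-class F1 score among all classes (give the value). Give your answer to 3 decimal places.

0.836

Per-class F1 score (2·TP/(2·TP+FP+FN)):
  sports: TP=375, FP=19+12+47+50+23=151, FN=7+10+14+16+10=57 → 750/958 = 0.7829
  politics: TP=143, FP=7+8+47+50+22=134, FN=19+23+19+27+23=111 → 286/531 = 0.5386
  tech: TP=448, FP=10+23+25+60+15=133, FN=12+8+11+5+7=43 → 896/1072 = 0.8358
  business: TP=207, FP=14+19+11+53+20=117, FN=47+47+25+45+39=203 → 414/734 = 0.5640
  health: TP=205, FP=16+27+5+45+17=110, FN=50+50+60+53+47=260 → 410/780 = 0.5256
  arts: TP=201, FP=10+23+7+39+47=126, FN=23+22+15+20+17=97 → 402/625 = 0.6432
Highest is class 'tech' with F1 score = 0.836.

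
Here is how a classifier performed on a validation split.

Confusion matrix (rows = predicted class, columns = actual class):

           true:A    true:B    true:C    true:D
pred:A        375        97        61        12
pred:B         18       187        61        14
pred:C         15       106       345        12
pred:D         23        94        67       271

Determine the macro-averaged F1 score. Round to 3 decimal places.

0.662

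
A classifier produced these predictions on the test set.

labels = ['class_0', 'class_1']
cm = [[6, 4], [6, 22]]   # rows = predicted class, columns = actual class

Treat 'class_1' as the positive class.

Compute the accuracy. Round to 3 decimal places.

0.737

Accuracy = (TP+TN)/N = (22+6)/38 = 0.737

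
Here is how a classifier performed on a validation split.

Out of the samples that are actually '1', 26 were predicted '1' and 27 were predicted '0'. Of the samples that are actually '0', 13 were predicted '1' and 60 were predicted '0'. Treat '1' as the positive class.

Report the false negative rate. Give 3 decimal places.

0.509

FNR = FN/(FN+TP) = 27/(27+26) = 0.509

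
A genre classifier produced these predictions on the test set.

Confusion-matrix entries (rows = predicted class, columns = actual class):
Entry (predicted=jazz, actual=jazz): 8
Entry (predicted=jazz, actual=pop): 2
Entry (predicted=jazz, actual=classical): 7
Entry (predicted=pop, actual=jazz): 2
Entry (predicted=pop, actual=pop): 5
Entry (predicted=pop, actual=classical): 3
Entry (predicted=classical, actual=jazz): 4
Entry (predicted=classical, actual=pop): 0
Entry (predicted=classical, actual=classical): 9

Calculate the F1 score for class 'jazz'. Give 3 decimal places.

One-vs-rest for 'jazz': TP = diagonal; FP = other classes predicted 'jazz'; FN = 'jazz' predicted as other.
F1 score = 2·TP/(2·TP+FP+FN).
jazz: TP=8, FP=2+7=9, FN=2+4=6 → 16/31 = 0.5161

0.516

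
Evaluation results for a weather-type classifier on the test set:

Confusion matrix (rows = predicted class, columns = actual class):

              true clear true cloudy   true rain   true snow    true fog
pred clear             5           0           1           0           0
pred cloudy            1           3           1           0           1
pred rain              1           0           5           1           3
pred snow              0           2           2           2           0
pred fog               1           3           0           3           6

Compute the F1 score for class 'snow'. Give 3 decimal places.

0.333

F1 score = 2·TP/(2·TP+FP+FN).
snow: TP=2, FP=0+2+2+0=4, FN=0+0+1+3=4 → 4/12 = 0.3333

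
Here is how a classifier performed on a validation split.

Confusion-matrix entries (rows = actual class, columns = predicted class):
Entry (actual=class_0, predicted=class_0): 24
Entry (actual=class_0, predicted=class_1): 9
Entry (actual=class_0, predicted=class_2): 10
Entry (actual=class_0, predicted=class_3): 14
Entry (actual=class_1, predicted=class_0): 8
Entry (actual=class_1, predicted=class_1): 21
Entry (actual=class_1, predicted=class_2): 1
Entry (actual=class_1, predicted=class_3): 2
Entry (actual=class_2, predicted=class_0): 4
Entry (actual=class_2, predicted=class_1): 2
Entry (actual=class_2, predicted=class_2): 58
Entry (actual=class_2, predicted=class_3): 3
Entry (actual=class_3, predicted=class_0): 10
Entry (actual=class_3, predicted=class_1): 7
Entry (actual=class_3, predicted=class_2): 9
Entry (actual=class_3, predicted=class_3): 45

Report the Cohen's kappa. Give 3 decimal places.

0.527

Observed agreement pₒ = trace/N = 148/227 = 0.6520
Expected agreement pₑ = Σ (rowᵢ·colᵢ)/N² = (57·46 + 32·39 + 67·78 + 71·64)/227² = 0.2647
κ = (pₒ − pₑ)/(1 − pₑ) = (0.6520 − 0.2647)/(1 − 0.2647) = 0.527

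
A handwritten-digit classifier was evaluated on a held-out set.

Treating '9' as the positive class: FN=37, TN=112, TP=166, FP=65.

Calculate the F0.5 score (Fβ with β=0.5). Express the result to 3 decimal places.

Fβ = (1+β²)·TP / ((1+β²)·TP + β²·FN + FP), with β²=1/4
= 1.25·166 / (1.25·166 + 0.25·37 + 65) = 0.736

0.736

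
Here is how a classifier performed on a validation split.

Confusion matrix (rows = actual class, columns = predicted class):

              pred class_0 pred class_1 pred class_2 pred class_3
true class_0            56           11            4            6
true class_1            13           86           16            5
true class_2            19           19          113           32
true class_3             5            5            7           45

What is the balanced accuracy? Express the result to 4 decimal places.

0.6968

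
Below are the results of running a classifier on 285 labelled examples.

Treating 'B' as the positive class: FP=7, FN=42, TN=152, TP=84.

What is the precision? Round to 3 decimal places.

Precision = TP/(TP+FP) = 84/(84+7) = 84/91 = 0.923

0.923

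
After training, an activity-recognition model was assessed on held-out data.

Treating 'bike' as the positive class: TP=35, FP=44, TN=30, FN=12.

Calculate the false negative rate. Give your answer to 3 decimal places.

0.255

FNR = FN/(FN+TP) = 12/(12+35) = 0.255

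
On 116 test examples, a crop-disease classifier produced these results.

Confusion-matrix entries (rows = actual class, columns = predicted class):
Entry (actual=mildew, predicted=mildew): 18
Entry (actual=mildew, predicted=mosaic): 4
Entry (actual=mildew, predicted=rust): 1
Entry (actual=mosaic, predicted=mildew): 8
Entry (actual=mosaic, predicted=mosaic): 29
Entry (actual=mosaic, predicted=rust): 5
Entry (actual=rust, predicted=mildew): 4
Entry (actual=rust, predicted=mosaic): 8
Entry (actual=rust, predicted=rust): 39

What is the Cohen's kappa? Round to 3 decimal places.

0.602

Observed agreement pₒ = trace/N = 86/116 = 0.7414
Expected agreement pₑ = Σ (rowᵢ·colᵢ)/N² = (23·30 + 42·41 + 51·45)/116² = 0.3498
κ = (pₒ − pₑ)/(1 − pₑ) = (0.7414 − 0.3498)/(1 − 0.3498) = 0.602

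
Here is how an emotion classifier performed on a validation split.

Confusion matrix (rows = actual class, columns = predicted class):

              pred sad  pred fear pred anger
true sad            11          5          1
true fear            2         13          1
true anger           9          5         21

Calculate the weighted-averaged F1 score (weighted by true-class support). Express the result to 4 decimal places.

0.6706

Per-class F1 score (2·TP/(2·TP+FP+FN)):
  sad: TP=11, FP=2+9=11, FN=5+1=6 → 22/39 = 0.56410
  fear: TP=13, FP=5+5=10, FN=2+1=3 → 26/39 = 0.66667
  anger: TP=21, FP=1+1=2, FN=9+5=14 → 42/58 = 0.72414
Weighted-F1 score = Σ (supportᵢ/N)·F1 scoreᵢ with N=68: (17/68)·0.56410 + (16/68)·0.66667 + (35/68)·0.72414 = 0.6706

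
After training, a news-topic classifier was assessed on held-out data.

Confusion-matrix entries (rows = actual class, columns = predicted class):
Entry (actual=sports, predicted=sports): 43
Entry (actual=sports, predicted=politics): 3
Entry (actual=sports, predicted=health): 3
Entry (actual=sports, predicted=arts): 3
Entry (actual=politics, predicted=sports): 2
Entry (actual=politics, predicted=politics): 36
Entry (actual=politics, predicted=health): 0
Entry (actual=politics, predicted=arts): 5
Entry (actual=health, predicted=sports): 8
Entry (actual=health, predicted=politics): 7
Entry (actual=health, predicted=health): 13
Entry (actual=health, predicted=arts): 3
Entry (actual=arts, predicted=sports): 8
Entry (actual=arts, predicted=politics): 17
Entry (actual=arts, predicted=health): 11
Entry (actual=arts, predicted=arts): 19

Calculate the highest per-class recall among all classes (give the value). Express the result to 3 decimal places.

0.837

Per-class recall (TP/(TP+FN)):
  sports: TP=43, FN=3+3+3=9 → 43/52 = 0.8269
  politics: TP=36, FN=2+0+5=7 → 36/43 = 0.8372
  health: TP=13, FN=8+7+3=18 → 13/31 = 0.4194
  arts: TP=19, FN=8+17+11=36 → 19/55 = 0.3455
Highest is class 'politics' with recall = 0.837.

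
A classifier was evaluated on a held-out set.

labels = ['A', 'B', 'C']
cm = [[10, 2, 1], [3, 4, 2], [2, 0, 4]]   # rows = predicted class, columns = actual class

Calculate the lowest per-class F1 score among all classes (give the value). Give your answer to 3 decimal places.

Per-class F1 score (2·TP/(2·TP+FP+FN)):
  A: TP=10, FP=2+1=3, FN=3+2=5 → 20/28 = 0.7143
  B: TP=4, FP=3+2=5, FN=2+0=2 → 8/15 = 0.5333
  C: TP=4, FP=2+0=2, FN=1+2=3 → 8/13 = 0.6154
Lowest is class 'B' with F1 score = 0.533.

0.533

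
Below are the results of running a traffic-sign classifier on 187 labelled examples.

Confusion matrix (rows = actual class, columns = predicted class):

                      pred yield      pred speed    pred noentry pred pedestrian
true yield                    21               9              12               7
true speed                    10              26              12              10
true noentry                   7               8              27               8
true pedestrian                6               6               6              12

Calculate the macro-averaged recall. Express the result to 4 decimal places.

0.4542

Per-class recall (TP/(TP+FN)):
  yield: TP=21, FN=9+12+7=28 → 21/49 = 0.42857
  speed: TP=26, FN=10+12+10=32 → 26/58 = 0.44828
  noentry: TP=27, FN=7+8+8=23 → 27/50 = 0.54000
  pedestrian: TP=12, FN=6+6+6=18 → 12/30 = 0.40000
Macro-recall = mean = (0.42857 + 0.44828 + 0.54000 + 0.40000) / 4 = 0.4542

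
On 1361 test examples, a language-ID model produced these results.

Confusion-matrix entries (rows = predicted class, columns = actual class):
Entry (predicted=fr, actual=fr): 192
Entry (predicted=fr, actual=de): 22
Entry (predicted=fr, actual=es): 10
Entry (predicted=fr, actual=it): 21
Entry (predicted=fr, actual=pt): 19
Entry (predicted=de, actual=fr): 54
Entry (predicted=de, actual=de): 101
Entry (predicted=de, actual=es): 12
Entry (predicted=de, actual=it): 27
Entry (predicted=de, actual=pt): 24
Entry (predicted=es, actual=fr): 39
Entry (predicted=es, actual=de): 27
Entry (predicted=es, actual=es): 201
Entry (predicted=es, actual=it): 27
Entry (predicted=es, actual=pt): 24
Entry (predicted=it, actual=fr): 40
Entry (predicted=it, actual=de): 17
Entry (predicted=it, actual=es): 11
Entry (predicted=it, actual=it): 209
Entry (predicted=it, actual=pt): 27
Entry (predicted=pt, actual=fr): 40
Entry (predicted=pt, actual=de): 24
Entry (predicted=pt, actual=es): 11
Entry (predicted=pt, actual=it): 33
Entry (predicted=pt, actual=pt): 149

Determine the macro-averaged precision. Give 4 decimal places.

0.6180

Per-class precision (TP/(TP+FP)):
  fr: TP=192, FP=22+10+21+19=72 → 192/264 = 0.72727
  de: TP=101, FP=54+12+27+24=117 → 101/218 = 0.46330
  es: TP=201, FP=39+27+27+24=117 → 201/318 = 0.63208
  it: TP=209, FP=40+17+11+27=95 → 209/304 = 0.68750
  pt: TP=149, FP=40+24+11+33=108 → 149/257 = 0.57977
Macro-precision = mean = (0.72727 + 0.46330 + 0.63208 + 0.68750 + 0.57977) / 5 = 0.6180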